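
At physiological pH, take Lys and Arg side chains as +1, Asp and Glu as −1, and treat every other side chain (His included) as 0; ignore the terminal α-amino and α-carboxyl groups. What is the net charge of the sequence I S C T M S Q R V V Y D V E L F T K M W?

Positive (K, R): R8, K18 → +2.
Negative (D, E): D12, E14 → −2.
Net charge = (+2) + (−2) = 0.

0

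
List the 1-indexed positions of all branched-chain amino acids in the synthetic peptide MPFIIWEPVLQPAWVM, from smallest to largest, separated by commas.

The BCAAs are Val, Leu, and Ile — aliphatic side chains with a branch point.
Matching residues: I4, I5, V9, L10, V15.

4, 5, 9, 10, 15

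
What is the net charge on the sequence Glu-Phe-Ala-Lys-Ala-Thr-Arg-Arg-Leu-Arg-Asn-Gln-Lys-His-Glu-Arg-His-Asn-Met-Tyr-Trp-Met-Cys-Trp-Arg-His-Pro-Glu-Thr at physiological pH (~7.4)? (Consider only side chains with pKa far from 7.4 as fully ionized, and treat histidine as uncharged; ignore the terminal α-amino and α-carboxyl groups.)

+4

The side chains ionized at physiological pH are Lys/Arg (+1) and Asp/Glu (−1); with His treated as neutral, nothing else contributes.
Positive (K, R): Lys4, Arg7, Arg8, Arg10, Lys13, Arg16, Arg25 → +7.
Negative (D, E): Glu1, Glu15, Glu28 → −3.
Net charge = (+7) + (−3) = +4.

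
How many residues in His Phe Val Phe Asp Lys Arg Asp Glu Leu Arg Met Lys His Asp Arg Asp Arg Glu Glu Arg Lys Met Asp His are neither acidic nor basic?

Acidic: D, E. Basic: K, R, H. All other residues are neither.
Matching residues: Phe2, Val3, Phe4, Leu10, Met12, Met23.

6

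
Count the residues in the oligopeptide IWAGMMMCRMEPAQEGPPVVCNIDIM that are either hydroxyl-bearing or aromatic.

1

Hydroxyl-bearing: S, T, Y. Aromatic: F, W, Y.
Hydroxyl-bearing residues here: none (0).
Aromatic residues here: W2 (1).
(Y belongs to both groups, but none appear in this sequence.) Total = 0 + 1 = 1.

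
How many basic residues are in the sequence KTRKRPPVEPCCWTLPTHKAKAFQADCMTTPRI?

8

The basic amino acids are Lys (K), Arg (R), and His (H).
Matching residues: K1, R3, K4, R5, H18, K19, K21, R32.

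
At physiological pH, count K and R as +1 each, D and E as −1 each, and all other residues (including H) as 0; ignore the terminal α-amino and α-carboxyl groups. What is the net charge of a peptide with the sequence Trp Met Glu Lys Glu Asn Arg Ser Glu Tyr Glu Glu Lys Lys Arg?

0

Positive (K, R): Lys4, Arg7, Lys13, Lys14, Arg15 → +5.
Negative (D, E): Glu3, Glu5, Glu9, Glu11, Glu12 → −5.
Net charge = (+5) + (−5) = 0.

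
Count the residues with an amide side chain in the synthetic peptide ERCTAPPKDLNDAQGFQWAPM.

Only N (asparagine) and Q (glutamine) carry a side-chain carboxamide.
Matching residues: N11, Q14, Q17.

3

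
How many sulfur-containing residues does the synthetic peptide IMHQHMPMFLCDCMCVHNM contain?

Cysteine (C, thiol) and methionine (M, thioether) are the two sulfur-containing amino acids.
Matching residues: M2, M6, M8, C11, C13, M14, C15, M19.

8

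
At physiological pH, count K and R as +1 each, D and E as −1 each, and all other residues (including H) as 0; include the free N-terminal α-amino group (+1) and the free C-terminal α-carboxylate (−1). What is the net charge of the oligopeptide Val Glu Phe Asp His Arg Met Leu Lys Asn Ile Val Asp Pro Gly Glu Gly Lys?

Positive (K, R): Arg6, Lys9, Lys18 → +3.
Negative (D, E): Glu2, Asp4, Asp13, Glu16 → −4.
The N-terminus (+1) and C-terminus (−1) cancel.
Net charge = (+3) + (−4) = −1.

-1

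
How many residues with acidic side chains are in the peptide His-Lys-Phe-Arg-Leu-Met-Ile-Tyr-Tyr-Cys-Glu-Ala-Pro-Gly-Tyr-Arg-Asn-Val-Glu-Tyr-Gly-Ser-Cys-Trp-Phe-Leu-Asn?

Aspartate (D) and glutamate (E) have carboxylic-acid side chains and are the acidic amino acids.
Matching residues: Glu11, Glu19.

2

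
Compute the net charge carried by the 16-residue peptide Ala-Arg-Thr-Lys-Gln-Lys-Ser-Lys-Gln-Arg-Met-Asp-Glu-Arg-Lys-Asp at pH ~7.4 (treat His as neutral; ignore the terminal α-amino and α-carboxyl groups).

+4

Near pH 7.4, K and R contribute +1 each, D and E contribute −1 each, and every other side chain (His included, as stated) is uncharged.
Positive (K, R): Arg2, Lys4, Lys6, Lys8, Arg10, Arg14, Lys15 → +7.
Negative (D, E): Asp12, Glu13, Asp16 → −3.
Net charge = (+7) + (−3) = +4.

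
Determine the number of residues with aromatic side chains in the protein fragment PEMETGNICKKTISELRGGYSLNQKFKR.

The aromatic amino acids are Phe (F, benzyl), Trp (W, indole), and Tyr (Y, phenol).
Matching residues: Y20, F26.

2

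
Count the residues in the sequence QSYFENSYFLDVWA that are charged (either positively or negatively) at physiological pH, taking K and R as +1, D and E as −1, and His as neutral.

2

Charged side chains at pH ~7.4: K, R (positive); D, E (negative).
Matching residues: E5, D11.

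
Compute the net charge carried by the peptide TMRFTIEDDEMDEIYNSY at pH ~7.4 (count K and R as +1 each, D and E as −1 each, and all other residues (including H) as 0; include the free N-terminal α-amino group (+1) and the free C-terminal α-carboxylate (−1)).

-5

Positive (K, R): R3 → +1.
Negative (D, E): E7, D8, D9, E10, D12, E13 → −6.
The N-terminus (+1) and C-terminus (−1) cancel.
Net charge = (+1) + (−6) = −5.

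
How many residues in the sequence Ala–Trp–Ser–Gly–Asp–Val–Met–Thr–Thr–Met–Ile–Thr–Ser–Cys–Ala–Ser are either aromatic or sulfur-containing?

4

Aromatic: F, W, Y. Sulfur-containing: C, M.
Aromatic residues here: Trp2 (1).
Sulfur-containing residues here: Met7, Met10, Cys14 (3).
The two groups share no amino acid, so total = 1 + 3 = 4.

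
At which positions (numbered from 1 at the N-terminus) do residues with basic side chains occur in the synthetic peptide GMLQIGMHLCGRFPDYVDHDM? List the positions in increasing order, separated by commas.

The basic amino acids are Lys (K), Arg (R), and His (H).
Matching residues: H8, R12, H19.

8, 12, 19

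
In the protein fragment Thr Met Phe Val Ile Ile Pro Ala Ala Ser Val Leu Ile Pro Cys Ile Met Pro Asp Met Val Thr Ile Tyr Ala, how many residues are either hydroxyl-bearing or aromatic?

5

Hydroxyl-bearing: S, T, Y. Aromatic: F, W, Y.
Hydroxyl-bearing residues here: Thr1, Ser10, Thr22, Tyr24 (4).
Aromatic residues here: Phe3, Tyr24 (2).
Y is in both groups, so the 1 Y residue must not be double-counted.
Total = 4 + 2 − 1 = 5.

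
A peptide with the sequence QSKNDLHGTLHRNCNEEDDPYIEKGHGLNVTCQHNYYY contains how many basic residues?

7

K, R, and H are the three residues with basic side chains (ε-amine, guanidinium, and imidazole respectively).
Matching residues: K3, H7, H11, R12, K24, H26, H34.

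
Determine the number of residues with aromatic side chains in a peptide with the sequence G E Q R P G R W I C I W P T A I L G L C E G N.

F, W, and Y each carry an aromatic ring on the side chain.
Matching residues: W8, W12.

2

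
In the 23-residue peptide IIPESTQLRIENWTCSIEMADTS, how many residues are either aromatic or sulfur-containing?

Aromatic: F, W, Y. Sulfur-containing: C, M.
Aromatic residues here: W13 (1).
Sulfur-containing residues here: C15, M19 (2).
The two groups share no amino acid, so total = 1 + 2 = 3.

3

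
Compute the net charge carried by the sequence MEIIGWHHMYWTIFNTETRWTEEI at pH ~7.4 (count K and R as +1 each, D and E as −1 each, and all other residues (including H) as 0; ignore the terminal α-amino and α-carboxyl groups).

-3

Positive (K, R): R19 → +1.
Negative (D, E): E2, E17, E22, E23 → −4.
Net charge = (+1) + (−4) = −3.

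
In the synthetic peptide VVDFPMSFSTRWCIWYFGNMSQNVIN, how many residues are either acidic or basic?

Acidic: D, E. Basic: H, K, R.
Acidic residues here: D3 (1).
Basic residues here: R11 (1).
The two groups share no amino acid, so total = 1 + 1 = 2.

2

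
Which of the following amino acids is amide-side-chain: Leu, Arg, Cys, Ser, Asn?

The amide-side-chain residues are Asn (N) and Gln (Q).
Of the listed options, only Asn belongs to this group.

Asn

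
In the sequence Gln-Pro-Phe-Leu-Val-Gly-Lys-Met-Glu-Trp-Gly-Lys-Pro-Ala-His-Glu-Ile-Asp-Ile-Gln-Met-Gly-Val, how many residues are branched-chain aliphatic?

V, L, and I make up the branched-chain aliphatic group.
Matching residues: Leu4, Val5, Ile17, Ile19, Val23.

5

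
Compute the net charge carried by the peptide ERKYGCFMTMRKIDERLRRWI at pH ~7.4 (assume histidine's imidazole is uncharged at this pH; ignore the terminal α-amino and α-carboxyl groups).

At pH ~7.4 the Lys and Arg side chains are protonated (+1), the Asp and Glu side chains are deprotonated (−1), and with His taken as neutral all other side chains carry no charge.
Positive (K, R): R2, K3, R11, K12, R16, R18, R19 → +7.
Negative (D, E): E1, D14, E15 → −3.
Net charge = (+7) + (−3) = +4.

+4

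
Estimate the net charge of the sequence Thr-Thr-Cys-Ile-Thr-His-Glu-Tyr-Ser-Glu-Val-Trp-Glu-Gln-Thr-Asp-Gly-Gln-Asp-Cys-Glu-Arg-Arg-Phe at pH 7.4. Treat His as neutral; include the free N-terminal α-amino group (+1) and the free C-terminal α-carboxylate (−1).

-4

At pH ~7.4 the Lys and Arg side chains are protonated (+1), the Asp and Glu side chains are deprotonated (−1), and with His taken as neutral all other side chains carry no charge.
Positive (K, R): Arg22, Arg23 → +2.
Negative (D, E): Glu7, Glu10, Glu13, Asp16, Asp19, Glu21 → −6.
The N-terminus (+1) and C-terminus (−1) cancel.
Net charge = (+2) + (−6) = −4.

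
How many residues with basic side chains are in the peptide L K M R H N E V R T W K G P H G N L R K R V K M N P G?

10

K, R, and H are the three residues with basic side chains (ε-amine, guanidinium, and imidazole respectively).
Matching residues: K2, R4, H5, R9, K12, H15, R19, K20, R21, K23.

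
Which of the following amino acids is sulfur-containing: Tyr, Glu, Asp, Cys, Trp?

Cysteine (C, thiol) and methionine (M, thioether) are the two sulfur-containing amino acids.
Of the listed options, only Cys belongs to this group.

Cys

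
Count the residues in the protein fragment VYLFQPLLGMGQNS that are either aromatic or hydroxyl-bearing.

3

Aromatic: F, W, Y. Hydroxyl-bearing: S, T, Y.
Aromatic residues here: Y2, F4 (2).
Hydroxyl-bearing residues here: Y2, S14 (2).
Y is in both groups, so the 1 Y residue must not be double-counted.
Total = 2 + 2 − 1 = 3.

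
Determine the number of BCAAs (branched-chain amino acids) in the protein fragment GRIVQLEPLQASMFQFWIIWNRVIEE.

Valine (V), leucine (L), and isoleucine (I) are the branched-chain amino acids.
Matching residues: I3, V4, L6, L9, I18, I19, V23, I24.

8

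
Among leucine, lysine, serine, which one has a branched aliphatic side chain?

leucine

V, L, and I make up the branched-chain aliphatic group.
Of the listed options, only leucine belongs to this group.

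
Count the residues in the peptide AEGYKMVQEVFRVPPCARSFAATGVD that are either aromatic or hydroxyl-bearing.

Aromatic: F, W, Y. Hydroxyl-bearing: S, T, Y.
Aromatic residues here: Y4, F11, F20 (3).
Hydroxyl-bearing residues here: Y4, S19, T23 (3).
Y is in both groups, so the 1 Y residue must not be double-counted.
Total = 3 + 3 − 1 = 5.

5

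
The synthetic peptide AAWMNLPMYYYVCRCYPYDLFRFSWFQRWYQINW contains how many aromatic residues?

13

The aromatic amino acids are Phe (F, benzyl), Trp (W, indole), and Tyr (Y, phenol).
Matching residues: W3, Y9, Y10, Y11, Y16, Y18, F21, F23, W25, F26, W29, Y30, W34.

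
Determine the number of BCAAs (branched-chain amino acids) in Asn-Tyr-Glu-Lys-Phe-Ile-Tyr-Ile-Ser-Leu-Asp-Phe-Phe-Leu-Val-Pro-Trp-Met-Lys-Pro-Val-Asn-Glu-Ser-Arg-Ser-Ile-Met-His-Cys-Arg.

The BCAAs are Val, Leu, and Ile — aliphatic side chains with a branch point.
Matching residues: Ile6, Ile8, Leu10, Leu14, Val15, Val21, Ile27.

7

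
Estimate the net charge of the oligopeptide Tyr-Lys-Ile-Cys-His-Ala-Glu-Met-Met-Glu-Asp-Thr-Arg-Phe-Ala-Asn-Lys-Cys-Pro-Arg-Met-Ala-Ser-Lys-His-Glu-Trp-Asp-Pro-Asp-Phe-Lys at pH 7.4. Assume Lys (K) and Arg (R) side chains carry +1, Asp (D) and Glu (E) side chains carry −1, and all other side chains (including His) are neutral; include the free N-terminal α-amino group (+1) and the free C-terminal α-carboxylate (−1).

0

Positive (K, R): Lys2, Arg13, Lys17, Arg20, Lys24, Lys32 → +6.
Negative (D, E): Glu7, Glu10, Asp11, Glu26, Asp28, Asp30 → −6.
The N-terminus (+1) and C-terminus (−1) cancel.
Net charge = (+6) + (−6) = 0.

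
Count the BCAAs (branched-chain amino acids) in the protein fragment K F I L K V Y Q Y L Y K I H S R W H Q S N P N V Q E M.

Valine (V), leucine (L), and isoleucine (I) are the branched-chain amino acids.
Matching residues: I3, L4, V6, L10, I13, V24.

6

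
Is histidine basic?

The basic amino acids are Lys (K), Arg (R), and His (H).
Histidine is in this group.

Yes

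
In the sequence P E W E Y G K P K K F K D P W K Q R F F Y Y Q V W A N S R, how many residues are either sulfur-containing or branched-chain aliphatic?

1

Sulfur-containing: C, M. Branched-chain aliphatic: I, L, V.
Sulfur-containing residues here: none (0).
Branched-chain aliphatic residues here: V24 (1).
The two groups share no amino acid, so total = 0 + 1 = 1.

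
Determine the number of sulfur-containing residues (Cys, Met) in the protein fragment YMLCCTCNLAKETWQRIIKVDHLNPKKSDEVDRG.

Matching residues: M2, C4, C5, C7.

4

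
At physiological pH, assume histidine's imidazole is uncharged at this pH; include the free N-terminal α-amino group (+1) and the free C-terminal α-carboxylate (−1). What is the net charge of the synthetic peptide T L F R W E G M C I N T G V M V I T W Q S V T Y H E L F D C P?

-2

At pH ~7.4 the Lys and Arg side chains are protonated (+1), the Asp and Glu side chains are deprotonated (−1), and with His taken as neutral all other side chains carry no charge.
Positive (K, R): R4 → +1.
Negative (D, E): E6, E26, D29 → −3.
The N-terminus (+1) and C-terminus (−1) cancel.
Net charge = (+1) + (−3) = −2.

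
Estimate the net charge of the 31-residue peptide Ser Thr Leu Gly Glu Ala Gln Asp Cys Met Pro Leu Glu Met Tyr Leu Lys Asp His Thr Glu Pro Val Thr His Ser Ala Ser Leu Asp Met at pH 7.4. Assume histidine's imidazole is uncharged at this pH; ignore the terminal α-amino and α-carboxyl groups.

-5

At pH ~7.4 the Lys and Arg side chains are protonated (+1), the Asp and Glu side chains are deprotonated (−1), and with His taken as neutral all other side chains carry no charge.
Positive (K, R): Lys17 → +1.
Negative (D, E): Glu5, Asp8, Glu13, Asp18, Glu21, Asp30 → −6.
Net charge = (+1) + (−6) = −5.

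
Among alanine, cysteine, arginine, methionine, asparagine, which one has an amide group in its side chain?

asparagine

The amide-side-chain residues are Asn (N) and Gln (Q).
Of the listed options, only asparagine belongs to this group.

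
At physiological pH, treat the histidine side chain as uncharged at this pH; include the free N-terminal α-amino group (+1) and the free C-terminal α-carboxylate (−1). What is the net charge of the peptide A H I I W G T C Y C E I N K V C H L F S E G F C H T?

-1

The side chains ionized at physiological pH are Lys/Arg (+1) and Asp/Glu (−1); with His treated as neutral, nothing else contributes.
Positive (K, R): K14 → +1.
Negative (D, E): E11, E21 → −2.
The N-terminus (+1) and C-terminus (−1) cancel.
Net charge = (+1) + (−2) = −1.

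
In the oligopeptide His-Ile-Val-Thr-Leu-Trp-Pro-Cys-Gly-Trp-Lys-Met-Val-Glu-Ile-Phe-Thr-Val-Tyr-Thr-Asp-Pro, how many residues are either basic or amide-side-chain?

Basic: H, K, R. Amide-side-chain: N, Q.
Basic residues here: His1, Lys11 (2).
Amide-side-chain residues here: none (0).
The two groups share no amino acid, so total = 2 + 0 = 2.

2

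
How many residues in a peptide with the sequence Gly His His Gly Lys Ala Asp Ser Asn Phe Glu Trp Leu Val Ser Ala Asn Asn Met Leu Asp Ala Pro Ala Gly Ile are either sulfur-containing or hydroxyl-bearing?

Sulfur-containing: C, M. Hydroxyl-bearing: S, T, Y.
Sulfur-containing residues here: Met19 (1).
Hydroxyl-bearing residues here: Ser8, Ser15 (2).
The two groups share no amino acid, so total = 1 + 2 = 3.

3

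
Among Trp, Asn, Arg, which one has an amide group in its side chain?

Only N (asparagine) and Q (glutamine) carry a side-chain carboxamide.
Of the listed options, only Asn belongs to this group.

Asn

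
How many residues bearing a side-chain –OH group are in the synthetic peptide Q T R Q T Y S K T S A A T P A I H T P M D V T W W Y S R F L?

11

S, T, and Y are the three residues with a side-chain hydroxyl.
Matching residues: T2, T5, Y6, S7, T9, S10, T13, T18, T23, Y26, S27.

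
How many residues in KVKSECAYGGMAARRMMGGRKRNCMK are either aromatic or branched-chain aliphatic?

2

Aromatic: F, W, Y. Branched-chain aliphatic: I, L, V.
Aromatic residues here: Y8 (1).
Branched-chain aliphatic residues here: V2 (1).
The two groups share no amino acid, so total = 1 + 1 = 2.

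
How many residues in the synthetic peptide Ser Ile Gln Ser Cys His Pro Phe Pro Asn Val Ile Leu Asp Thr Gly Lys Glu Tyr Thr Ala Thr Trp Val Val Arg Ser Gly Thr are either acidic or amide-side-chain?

4

Acidic: D, E. Amide-side-chain: N, Q.
Acidic residues here: Asp14, Glu18 (2).
Amide-side-chain residues here: Gln3, Asn10 (2).
The two groups share no amino acid, so total = 2 + 2 = 4.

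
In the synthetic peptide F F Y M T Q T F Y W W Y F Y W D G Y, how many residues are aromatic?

F, W, and Y each carry an aromatic ring on the side chain.
Matching residues: F1, F2, Y3, F8, Y9, W10, W11, Y12, F13, Y14, W15, Y18.

12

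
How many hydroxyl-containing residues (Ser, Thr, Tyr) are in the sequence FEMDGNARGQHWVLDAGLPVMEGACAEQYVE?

Matching residues: Y29.

1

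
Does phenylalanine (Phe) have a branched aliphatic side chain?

The BCAAs are Val, Leu, and Ile — aliphatic side chains with a branch point.
Phenylalanine is not in this group.

No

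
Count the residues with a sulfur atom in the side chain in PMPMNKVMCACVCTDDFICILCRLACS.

9

Only Cys (C) and Met (M) have a sulfur atom in the side chain.
Matching residues: M2, M4, M8, C9, C11, C13, C19, C22, C26.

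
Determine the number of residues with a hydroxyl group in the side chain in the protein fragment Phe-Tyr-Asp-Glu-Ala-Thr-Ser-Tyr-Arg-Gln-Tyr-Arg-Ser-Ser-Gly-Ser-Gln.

8

S, T, and Y are the three residues with a side-chain hydroxyl.
Matching residues: Tyr2, Thr6, Ser7, Tyr8, Tyr11, Ser13, Ser14, Ser16.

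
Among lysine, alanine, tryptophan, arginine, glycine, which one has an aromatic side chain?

tryptophan

F, W, and Y each carry an aromatic ring on the side chain.
Of the listed options, only tryptophan belongs to this group.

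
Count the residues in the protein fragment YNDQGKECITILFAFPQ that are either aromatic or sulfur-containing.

Aromatic: F, W, Y. Sulfur-containing: C, M.
Aromatic residues here: Y1, F13, F15 (3).
Sulfur-containing residues here: C8 (1).
The two groups share no amino acid, so total = 3 + 1 = 4.

4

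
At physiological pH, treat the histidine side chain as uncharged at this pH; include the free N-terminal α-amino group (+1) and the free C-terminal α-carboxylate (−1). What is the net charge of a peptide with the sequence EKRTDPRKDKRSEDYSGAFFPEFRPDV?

The side chains ionized at physiological pH are Lys/Arg (+1) and Asp/Glu (−1); with His treated as neutral, nothing else contributes.
Positive (K, R): K2, R3, R7, K8, K10, R11, R24 → +7.
Negative (D, E): E1, D5, D9, E13, D14, E22, D26 → −7.
The N-terminus (+1) and C-terminus (−1) cancel.
Net charge = (+7) + (−7) = 0.

0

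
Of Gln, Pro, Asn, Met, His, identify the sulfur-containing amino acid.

Met

Cysteine (C, thiol) and methionine (M, thioether) are the two sulfur-containing amino acids.
Of the listed options, only Met belongs to this group.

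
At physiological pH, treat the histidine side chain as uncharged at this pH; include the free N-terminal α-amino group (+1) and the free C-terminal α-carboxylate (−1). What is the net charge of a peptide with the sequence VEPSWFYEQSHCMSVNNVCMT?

-2

Near pH 7.4, K and R contribute +1 each, D and E contribute −1 each, and every other side chain (His included, as stated) is uncharged.
Positive (K, R): none → +0.
Negative (D, E): E2, E8 → −2.
The N-terminus (+1) and C-terminus (−1) cancel.
Net charge = (+0) + (−2) = −2.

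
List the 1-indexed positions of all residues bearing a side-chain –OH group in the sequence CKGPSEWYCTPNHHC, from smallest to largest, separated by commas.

5, 8, 10

The –OH-bearing residues are Ser, Thr (aliphatic alcohols), and Tyr (phenol).
Matching residues: S5, Y8, T10.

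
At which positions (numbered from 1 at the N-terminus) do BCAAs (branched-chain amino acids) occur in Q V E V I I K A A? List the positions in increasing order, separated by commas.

Valine (V), leucine (L), and isoleucine (I) are the branched-chain amino acids.
Matching residues: V2, V4, I5, I6.

2, 4, 5, 6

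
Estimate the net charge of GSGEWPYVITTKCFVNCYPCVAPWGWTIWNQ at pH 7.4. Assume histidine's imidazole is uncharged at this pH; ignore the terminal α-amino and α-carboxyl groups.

0

Near pH 7.4, K and R contribute +1 each, D and E contribute −1 each, and every other side chain (His included, as stated) is uncharged.
Positive (K, R): K12 → +1.
Negative (D, E): E4 → −1.
Net charge = (+1) + (−1) = 0.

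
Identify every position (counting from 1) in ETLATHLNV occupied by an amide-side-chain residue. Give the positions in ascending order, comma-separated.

8

Asparagine (N) and glutamine (Q) have uncharged amide side chains.
Matching residues: N8.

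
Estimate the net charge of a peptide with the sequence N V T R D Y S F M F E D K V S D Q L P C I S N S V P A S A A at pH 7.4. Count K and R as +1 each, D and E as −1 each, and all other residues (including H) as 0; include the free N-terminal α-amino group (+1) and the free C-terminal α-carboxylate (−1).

-2

Positive (K, R): R4, K13 → +2.
Negative (D, E): D5, E11, D12, D16 → −4.
The N-terminus (+1) and C-terminus (−1) cancel.
Net charge = (+2) + (−4) = −2.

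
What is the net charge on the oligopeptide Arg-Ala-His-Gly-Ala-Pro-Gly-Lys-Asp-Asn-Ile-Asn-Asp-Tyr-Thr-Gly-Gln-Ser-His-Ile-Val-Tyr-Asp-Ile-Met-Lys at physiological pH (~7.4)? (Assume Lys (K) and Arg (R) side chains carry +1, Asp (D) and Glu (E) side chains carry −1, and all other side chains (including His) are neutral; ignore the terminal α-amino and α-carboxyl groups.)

Positive (K, R): Arg1, Lys8, Lys26 → +3.
Negative (D, E): Asp9, Asp13, Asp23 → −3.
Net charge = (+3) + (−3) = 0.

0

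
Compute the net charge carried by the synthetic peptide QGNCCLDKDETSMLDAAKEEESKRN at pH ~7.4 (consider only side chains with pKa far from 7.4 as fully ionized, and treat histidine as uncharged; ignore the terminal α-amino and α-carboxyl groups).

-3

Near pH 7.4, K and R contribute +1 each, D and E contribute −1 each, and every other side chain (His included, as stated) is uncharged.
Positive (K, R): K8, K18, K23, R24 → +4.
Negative (D, E): D7, D9, E10, D15, E19, E20, E21 → −7.
Net charge = (+4) + (−7) = −3.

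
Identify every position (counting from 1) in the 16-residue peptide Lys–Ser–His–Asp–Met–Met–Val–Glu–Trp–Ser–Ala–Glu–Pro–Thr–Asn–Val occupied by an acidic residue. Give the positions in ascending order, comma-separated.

Aspartate (D) and glutamate (E) have carboxylic-acid side chains and are the acidic amino acids.
Matching residues: Asp4, Glu8, Glu12.

4, 8, 12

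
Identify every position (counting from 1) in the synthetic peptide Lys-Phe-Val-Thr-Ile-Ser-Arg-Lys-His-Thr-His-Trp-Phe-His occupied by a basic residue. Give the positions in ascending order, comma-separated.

Matching residues: Lys1, Arg7, Lys8, His9, His11, His14.

1, 7, 8, 9, 11, 14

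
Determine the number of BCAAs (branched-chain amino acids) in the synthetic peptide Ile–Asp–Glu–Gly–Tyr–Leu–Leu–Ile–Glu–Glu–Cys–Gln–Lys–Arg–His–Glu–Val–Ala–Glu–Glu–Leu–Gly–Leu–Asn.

V, L, and I make up the branched-chain aliphatic group.
Matching residues: Ile1, Leu6, Leu7, Ile8, Val17, Leu21, Leu23.

7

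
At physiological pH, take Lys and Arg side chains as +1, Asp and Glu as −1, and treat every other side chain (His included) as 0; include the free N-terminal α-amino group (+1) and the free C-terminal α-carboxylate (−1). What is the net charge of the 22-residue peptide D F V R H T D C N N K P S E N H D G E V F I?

Positive (K, R): R4, K11 → +2.
Negative (D, E): D1, D7, E14, D17, E19 → −5.
The N-terminus (+1) and C-terminus (−1) cancel.
Net charge = (+2) + (−5) = −3.

-3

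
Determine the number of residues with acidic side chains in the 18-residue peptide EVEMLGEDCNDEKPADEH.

Only D (aspartate) and E (glutamate) carry a side-chain carboxylic acid.
Matching residues: E1, E3, E7, D8, D11, E12, D16, E17.

8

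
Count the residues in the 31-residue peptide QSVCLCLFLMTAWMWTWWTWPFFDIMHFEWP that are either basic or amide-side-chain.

Basic: H, K, R. Amide-side-chain: N, Q.
Basic residues here: H27 (1).
Amide-side-chain residues here: Q1 (1).
The two groups share no amino acid, so total = 1 + 1 = 2.

2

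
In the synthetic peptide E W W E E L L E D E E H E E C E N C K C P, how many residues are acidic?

Only D (aspartate) and E (glutamate) carry a side-chain carboxylic acid.
Matching residues: E1, E4, E5, E8, D9, E10, E11, E13, E14, E16.

10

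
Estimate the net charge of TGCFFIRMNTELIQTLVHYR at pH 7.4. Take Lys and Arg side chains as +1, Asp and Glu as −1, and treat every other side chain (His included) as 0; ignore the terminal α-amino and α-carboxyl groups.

+1

Positive (K, R): R7, R20 → +2.
Negative (D, E): E11 → −1.
Net charge = (+2) + (−1) = +1.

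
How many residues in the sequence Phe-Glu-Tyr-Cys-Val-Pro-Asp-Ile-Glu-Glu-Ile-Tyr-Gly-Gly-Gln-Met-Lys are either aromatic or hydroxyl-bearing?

Aromatic: F, W, Y. Hydroxyl-bearing: S, T, Y.
Aromatic residues here: Phe1, Tyr3, Tyr12 (3).
Hydroxyl-bearing residues here: Tyr3, Tyr12 (2).
Y is in both groups, so the 2 Y residues must not be double-counted.
Total = 3 + 2 − 2 = 3.

3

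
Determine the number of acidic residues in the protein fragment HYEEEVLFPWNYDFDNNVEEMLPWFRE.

The acidic residues are Asp (D) and Glu (E), whose side chains end in a carboxylate group.
Matching residues: E3, E4, E5, D13, D15, E19, E20, E27.

8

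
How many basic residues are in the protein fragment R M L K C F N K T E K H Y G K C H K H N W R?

K, R, and H are the three residues with basic side chains (ε-amine, guanidinium, and imidazole respectively).
Matching residues: R1, K4, K8, K11, H12, K15, H17, K18, H19, R22.

10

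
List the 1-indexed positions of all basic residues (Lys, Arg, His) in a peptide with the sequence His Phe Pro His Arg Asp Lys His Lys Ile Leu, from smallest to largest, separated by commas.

1, 4, 5, 7, 8, 9

Matching residues: His1, His4, Arg5, Lys7, His8, Lys9.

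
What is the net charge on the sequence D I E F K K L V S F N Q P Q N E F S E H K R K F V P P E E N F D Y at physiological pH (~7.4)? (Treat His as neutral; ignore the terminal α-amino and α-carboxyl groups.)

-2

Near pH 7.4, K and R contribute +1 each, D and E contribute −1 each, and every other side chain (His included, as stated) is uncharged.
Positive (K, R): K5, K6, K21, R22, K23 → +5.
Negative (D, E): D1, E3, E16, E19, E28, E29, D32 → −7.
Net charge = (+5) + (−7) = −2.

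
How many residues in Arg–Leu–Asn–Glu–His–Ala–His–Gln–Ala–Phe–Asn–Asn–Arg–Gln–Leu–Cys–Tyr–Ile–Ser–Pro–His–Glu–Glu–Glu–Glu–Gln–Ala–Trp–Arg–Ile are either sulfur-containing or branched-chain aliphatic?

Sulfur-containing: C, M. Branched-chain aliphatic: I, L, V.
Sulfur-containing residues here: Cys16 (1).
Branched-chain aliphatic residues here: Leu2, Leu15, Ile18, Ile30 (4).
The two groups share no amino acid, so total = 1 + 4 = 5.

5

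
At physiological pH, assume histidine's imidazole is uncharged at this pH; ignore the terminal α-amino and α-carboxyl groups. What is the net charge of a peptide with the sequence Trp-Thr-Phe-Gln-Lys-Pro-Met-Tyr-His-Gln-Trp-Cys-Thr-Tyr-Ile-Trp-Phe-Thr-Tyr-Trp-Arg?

+2

The side chains ionized at physiological pH are Lys/Arg (+1) and Asp/Glu (−1); with His treated as neutral, nothing else contributes.
Positive (K, R): Lys5, Arg21 → +2.
Negative (D, E): none → −0.
Net charge = (+2) + (−0) = +2.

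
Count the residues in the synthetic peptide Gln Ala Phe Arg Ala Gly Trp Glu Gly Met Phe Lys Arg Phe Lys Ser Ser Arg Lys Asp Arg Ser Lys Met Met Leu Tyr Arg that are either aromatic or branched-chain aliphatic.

6

Aromatic: F, W, Y. Branched-chain aliphatic: I, L, V.
Aromatic residues here: Phe3, Trp7, Phe11, Phe14, Tyr27 (5).
Branched-chain aliphatic residues here: Leu26 (1).
The two groups share no amino acid, so total = 5 + 1 = 6.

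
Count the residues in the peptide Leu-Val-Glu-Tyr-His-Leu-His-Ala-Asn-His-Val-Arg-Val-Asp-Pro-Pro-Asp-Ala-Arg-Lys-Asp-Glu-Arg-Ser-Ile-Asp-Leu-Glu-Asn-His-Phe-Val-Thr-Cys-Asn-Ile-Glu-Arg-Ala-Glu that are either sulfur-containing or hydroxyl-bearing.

4

Sulfur-containing: C, M. Hydroxyl-bearing: S, T, Y.
Sulfur-containing residues here: Cys34 (1).
Hydroxyl-bearing residues here: Tyr4, Ser24, Thr33 (3).
The two groups share no amino acid, so total = 1 + 3 = 4.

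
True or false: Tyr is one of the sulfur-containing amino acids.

False

Cysteine (C, thiol) and methionine (M, thioether) are the two sulfur-containing amino acids.
Tyrosine is not in this group.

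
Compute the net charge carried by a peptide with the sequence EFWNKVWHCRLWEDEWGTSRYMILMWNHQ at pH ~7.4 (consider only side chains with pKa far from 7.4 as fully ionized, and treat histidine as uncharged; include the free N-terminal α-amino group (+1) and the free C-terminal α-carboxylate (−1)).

-1

At pH ~7.4 the Lys and Arg side chains are protonated (+1), the Asp and Glu side chains are deprotonated (−1), and with His taken as neutral all other side chains carry no charge.
Positive (K, R): K5, R10, R20 → +3.
Negative (D, E): E1, E13, D14, E15 → −4.
The N-terminus (+1) and C-terminus (−1) cancel.
Net charge = (+3) + (−4) = −1.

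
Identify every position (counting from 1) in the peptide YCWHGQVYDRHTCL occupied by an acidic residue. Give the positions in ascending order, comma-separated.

9

Only D (aspartate) and E (glutamate) carry a side-chain carboxylic acid.
Matching residues: D9.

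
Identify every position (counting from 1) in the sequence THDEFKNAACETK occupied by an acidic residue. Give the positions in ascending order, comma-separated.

Matching residues: D3, E4, E11.

3, 4, 11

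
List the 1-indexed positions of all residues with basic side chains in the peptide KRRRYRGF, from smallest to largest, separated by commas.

The basic amino acids are Lys (K), Arg (R), and His (H).
Matching residues: K1, R2, R3, R4, R6.

1, 2, 3, 4, 6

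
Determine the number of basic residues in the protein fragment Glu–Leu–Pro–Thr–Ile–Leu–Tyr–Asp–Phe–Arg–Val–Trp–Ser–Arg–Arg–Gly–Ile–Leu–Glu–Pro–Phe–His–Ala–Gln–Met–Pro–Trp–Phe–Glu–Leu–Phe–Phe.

Lysine (K), arginine (R), and histidine (H) have basic, nitrogen-containing side chains.
Matching residues: Arg10, Arg14, Arg15, His22.

4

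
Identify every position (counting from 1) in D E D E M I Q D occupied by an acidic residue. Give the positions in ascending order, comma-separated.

1, 2, 3, 4, 8

Aspartate (D) and glutamate (E) have carboxylic-acid side chains and are the acidic amino acids.
Matching residues: D1, E2, D3, E4, D8.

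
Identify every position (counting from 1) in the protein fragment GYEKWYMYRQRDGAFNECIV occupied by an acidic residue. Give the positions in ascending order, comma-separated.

Aspartate (D) and glutamate (E) have carboxylic-acid side chains and are the acidic amino acids.
Matching residues: E3, D12, E17.

3, 12, 17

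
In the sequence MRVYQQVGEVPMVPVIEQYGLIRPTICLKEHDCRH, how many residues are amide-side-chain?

3

Only N (asparagine) and Q (glutamine) carry a side-chain carboxamide.
Matching residues: Q5, Q6, Q18.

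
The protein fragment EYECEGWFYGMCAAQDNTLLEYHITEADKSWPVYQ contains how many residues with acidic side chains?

7

Aspartate (D) and glutamate (E) have carboxylic-acid side chains and are the acidic amino acids.
Matching residues: E1, E3, E5, D16, E21, E26, D28.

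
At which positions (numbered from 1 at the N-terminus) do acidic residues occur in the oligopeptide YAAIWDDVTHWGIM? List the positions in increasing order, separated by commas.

The acidic residues are Asp (D) and Glu (E), whose side chains end in a carboxylate group.
Matching residues: D6, D7.

6, 7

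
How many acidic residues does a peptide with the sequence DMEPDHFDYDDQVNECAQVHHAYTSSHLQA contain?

7

Only D (aspartate) and E (glutamate) carry a side-chain carboxylic acid.
Matching residues: D1, E3, D5, D8, D10, D11, E15.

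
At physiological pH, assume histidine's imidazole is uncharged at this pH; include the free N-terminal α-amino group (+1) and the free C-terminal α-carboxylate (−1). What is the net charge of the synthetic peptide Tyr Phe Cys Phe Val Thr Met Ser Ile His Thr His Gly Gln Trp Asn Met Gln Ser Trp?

Near pH 7.4, K and R contribute +1 each, D and E contribute −1 each, and every other side chain (His included, as stated) is uncharged.
Positive (K, R): none → +0.
Negative (D, E): none → −0.
The N-terminus (+1) and C-terminus (−1) cancel.
Net charge = (+0) + (−0) = 0.

0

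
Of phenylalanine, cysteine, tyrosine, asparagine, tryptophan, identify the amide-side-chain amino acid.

asparagine

Only N (asparagine) and Q (glutamine) carry a side-chain carboxamide.
Of the listed options, only asparagine belongs to this group.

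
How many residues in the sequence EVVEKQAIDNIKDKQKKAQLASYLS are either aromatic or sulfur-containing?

1

Aromatic: F, W, Y. Sulfur-containing: C, M.
Aromatic residues here: Y23 (1).
Sulfur-containing residues here: none (0).
The two groups share no amino acid, so total = 1 + 0 = 1.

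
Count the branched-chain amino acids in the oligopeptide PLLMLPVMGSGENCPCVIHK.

The BCAAs are Val, Leu, and Ile — aliphatic side chains with a branch point.
Matching residues: L2, L3, L5, V7, V17, I18.

6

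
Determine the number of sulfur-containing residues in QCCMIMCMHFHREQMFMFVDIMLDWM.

10

Cysteine (C, thiol) and methionine (M, thioether) are the two sulfur-containing amino acids.
Matching residues: C2, C3, M4, M6, C7, M8, M15, M17, M22, M26.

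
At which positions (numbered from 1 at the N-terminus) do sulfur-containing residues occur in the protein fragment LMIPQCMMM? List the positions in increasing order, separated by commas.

The sulfur-bearing residues are cysteine (–SH) and methionine (–S–CH₃).
Matching residues: M2, C6, M7, M8, M9.

2, 6, 7, 8, 9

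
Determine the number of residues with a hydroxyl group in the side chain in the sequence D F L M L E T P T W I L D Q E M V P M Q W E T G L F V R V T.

4

Serine (S), threonine (T), and tyrosine (Y) each carry a hydroxyl group on the side chain.
Matching residues: T7, T9, T23, T30.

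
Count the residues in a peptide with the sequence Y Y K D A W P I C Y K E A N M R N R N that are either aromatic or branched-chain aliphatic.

5

Aromatic: F, W, Y. Branched-chain aliphatic: I, L, V.
Aromatic residues here: Y1, Y2, W6, Y10 (4).
Branched-chain aliphatic residues here: I8 (1).
The two groups share no amino acid, so total = 4 + 1 = 5.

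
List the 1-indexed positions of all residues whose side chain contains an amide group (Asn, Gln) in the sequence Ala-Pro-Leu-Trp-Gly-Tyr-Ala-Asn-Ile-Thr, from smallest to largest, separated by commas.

Matching residues: Asn8.

8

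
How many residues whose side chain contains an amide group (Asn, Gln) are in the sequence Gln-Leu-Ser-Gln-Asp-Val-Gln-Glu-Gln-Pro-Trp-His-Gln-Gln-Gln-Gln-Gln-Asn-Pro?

Matching residues: Gln1, Gln4, Gln7, Gln9, Gln13, Gln14, Gln15, Gln16, Gln17, Asn18.

10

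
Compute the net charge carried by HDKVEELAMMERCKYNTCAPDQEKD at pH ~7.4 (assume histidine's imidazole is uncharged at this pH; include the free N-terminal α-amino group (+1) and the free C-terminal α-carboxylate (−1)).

At pH ~7.4 the Lys and Arg side chains are protonated (+1), the Asp and Glu side chains are deprotonated (−1), and with His taken as neutral all other side chains carry no charge.
Positive (K, R): K3, R12, K14, K24 → +4.
Negative (D, E): D2, E5, E6, E11, D21, E23, D25 → −7.
The N-terminus (+1) and C-terminus (−1) cancel.
Net charge = (+4) + (−7) = −3.

-3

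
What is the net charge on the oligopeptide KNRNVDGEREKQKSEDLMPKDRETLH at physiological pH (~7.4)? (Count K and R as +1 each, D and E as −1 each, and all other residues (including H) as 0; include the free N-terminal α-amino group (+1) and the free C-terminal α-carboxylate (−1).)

Positive (K, R): K1, R3, R9, K11, K13, K20, R22 → +7.
Negative (D, E): D6, E8, E10, E15, D16, D21, E23 → −7.
The N-terminus (+1) and C-terminus (−1) cancel.
Net charge = (+7) + (−7) = 0.

0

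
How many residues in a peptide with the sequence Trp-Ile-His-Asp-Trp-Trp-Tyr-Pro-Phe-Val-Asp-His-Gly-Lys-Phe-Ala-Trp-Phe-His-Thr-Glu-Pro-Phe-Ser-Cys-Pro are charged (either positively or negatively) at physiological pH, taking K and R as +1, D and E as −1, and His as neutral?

4

Charged side chains at pH ~7.4: K, R (positive); D, E (negative).
Matching residues: Asp4, Asp11, Lys14, Glu21.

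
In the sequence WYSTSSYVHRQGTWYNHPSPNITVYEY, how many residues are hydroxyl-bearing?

12

Serine (S), threonine (T), and tyrosine (Y) each carry a hydroxyl group on the side chain.
Matching residues: Y2, S3, T4, S5, S6, Y7, T13, Y15, S19, T23, Y25, Y27.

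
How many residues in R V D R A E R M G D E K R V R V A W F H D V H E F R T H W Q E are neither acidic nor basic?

14

Acidic: D, E. Basic: K, R, H. All other residues are neither.
Matching residues: V2, A5, M8, G9, V14, V16, A17, W18, F19, V22, F25, T27, W29, Q30.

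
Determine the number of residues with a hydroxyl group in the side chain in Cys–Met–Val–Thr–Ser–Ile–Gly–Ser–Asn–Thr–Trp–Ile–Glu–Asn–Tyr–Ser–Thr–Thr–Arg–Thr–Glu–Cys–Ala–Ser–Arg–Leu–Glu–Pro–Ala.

The –OH-bearing residues are Ser, Thr (aliphatic alcohols), and Tyr (phenol).
Matching residues: Thr4, Ser5, Ser8, Thr10, Tyr15, Ser16, Thr17, Thr18, Thr20, Ser24.

10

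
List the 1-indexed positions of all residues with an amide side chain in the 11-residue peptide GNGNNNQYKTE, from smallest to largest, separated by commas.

2, 4, 5, 6, 7

Only N (asparagine) and Q (glutamine) carry a side-chain carboxamide.
Matching residues: N2, N4, N5, N6, Q7.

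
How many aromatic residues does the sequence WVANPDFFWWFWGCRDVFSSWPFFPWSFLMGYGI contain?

14

The aromatic amino acids are Phe (F, benzyl), Trp (W, indole), and Tyr (Y, phenol).
Matching residues: W1, F7, F8, W9, W10, F11, W12, F18, W21, F23, F24, W26, F28, Y32.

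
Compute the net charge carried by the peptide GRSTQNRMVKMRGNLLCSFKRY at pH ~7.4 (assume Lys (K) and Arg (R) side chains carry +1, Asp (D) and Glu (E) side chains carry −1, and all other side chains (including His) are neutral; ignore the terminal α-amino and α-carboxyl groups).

+6

Positive (K, R): R2, R7, K10, R12, K20, R21 → +6.
Negative (D, E): none → −0.
Net charge = (+6) + (−0) = +6.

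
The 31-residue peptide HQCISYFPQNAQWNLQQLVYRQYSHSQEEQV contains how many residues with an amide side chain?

10

Asparagine (N) and glutamine (Q) have uncharged amide side chains.
Matching residues: Q2, Q9, N10, Q12, N14, Q16, Q17, Q22, Q27, Q30.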